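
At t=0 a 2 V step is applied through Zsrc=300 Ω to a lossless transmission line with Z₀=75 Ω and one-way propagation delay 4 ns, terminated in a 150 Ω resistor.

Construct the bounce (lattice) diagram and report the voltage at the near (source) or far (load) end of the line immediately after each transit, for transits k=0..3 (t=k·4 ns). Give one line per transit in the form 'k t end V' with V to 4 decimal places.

0 0 source 0.4000
1 4 load 0.5333
2 8 source 0.6133
3 12 load 0.6400

Γ_L=0.333333, Γ_S=0.600000; launch V₁=2·75/375=0.400000
k=0 src: V=0.4000
k=1 load: inc=0.400000, refl=0.400000·0.333333=0.1333; V=0.000000+0.400000+0.133333=0.5333
k=2 src: inc=0.133333, refl=0.133333·0.600000=0.0800; V=0.400000+0.133333+0.080000=0.6133
k=3 load: inc=0.080000, refl=0.080000·0.333333=0.0267; V=0.533333+0.080000+0.026667=0.6400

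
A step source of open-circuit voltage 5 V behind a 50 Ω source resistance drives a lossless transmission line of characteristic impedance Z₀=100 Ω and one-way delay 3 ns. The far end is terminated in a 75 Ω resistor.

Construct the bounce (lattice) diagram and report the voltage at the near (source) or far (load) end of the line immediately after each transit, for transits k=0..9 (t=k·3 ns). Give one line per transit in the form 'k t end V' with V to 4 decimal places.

0 0 source 3.3333
1 3 load 2.8571
2 6 source 3.0159
3 9 load 2.9932
4 12 source 3.0008
5 15 load 2.9997
6 18 source 3.0000
7 21 load 3.0000
8 24 source 3.0000
9 27 load 3.0000

Γ_L=-0.142857, Γ_S=-0.333333; launch V₁=5·100/150=3.333333
k=0 src: V=3.3333
k=1 load: inc=3.333333, refl=3.333333·-0.142857=-0.4762; V=0.000000+3.333333+-0.476190=2.8571
k=2 src: inc=-0.476190, refl=-0.476190·-0.333333=0.1587; V=3.333333+-0.476190+0.158730=3.0159
k=3 load: inc=0.158730, refl=0.158730·-0.142857=-0.0227; V=2.857143+0.158730+-0.022676=2.9932
k=4 src: inc=-0.022676, refl=-0.022676·-0.333333=0.0076; V=3.015873+-0.022676+0.007559=3.0008
k=5 load: inc=0.007559, refl=0.007559·-0.142857=-0.0011; V=2.993197+0.007559+-0.001080=2.9997
k=6 src: inc=-0.001080, refl=-0.001080·-0.333333=0.0004; V=3.000756+-0.001080+0.000360=3.0000
k=7 load: inc=0.000360, refl=0.000360·-0.142857=-0.0001; V=2.999676+0.000360+-0.000051=3.0000
k=8 src: inc=-0.000051, refl=-0.000051·-0.333333=0.0000; V=3.000036+-0.000051+0.000017=3.0000
k=9 load: inc=0.000017, refl=0.000017·-0.142857=-0.0000; V=2.999985+0.000017+-0.000002=3.0000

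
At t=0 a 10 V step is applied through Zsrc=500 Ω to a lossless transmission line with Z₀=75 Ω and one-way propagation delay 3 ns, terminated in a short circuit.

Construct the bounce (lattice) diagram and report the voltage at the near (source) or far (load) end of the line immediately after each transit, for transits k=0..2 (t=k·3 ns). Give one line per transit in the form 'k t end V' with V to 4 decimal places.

Γ_L=-1.000000, Γ_S=0.739130; launch V₁=10·75/575=1.304348
k=0 src: V=1.3043
k=1 load: inc=1.304348, refl=1.304348·-1.000000=-1.3043; V=0.000000+1.304348+-1.304348=0.0000
k=2 src: inc=-1.304348, refl=-1.304348·0.739130=-0.9641; V=1.304348+-1.304348+-0.964083=-0.9641

0 0 source 1.3043
1 3 load 0.0000
2 6 source -0.9641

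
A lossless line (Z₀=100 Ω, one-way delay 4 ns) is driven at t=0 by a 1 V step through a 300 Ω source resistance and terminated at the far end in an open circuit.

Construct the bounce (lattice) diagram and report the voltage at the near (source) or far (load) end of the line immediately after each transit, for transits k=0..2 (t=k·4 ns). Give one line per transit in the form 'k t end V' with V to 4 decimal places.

0 0 source 0.2500
1 4 load 0.5000
2 8 source 0.6250

Γ_L=1.000000, Γ_S=0.500000; launch V₁=1·100/400=0.250000
k=0 src: V=0.2500
k=1 load: inc=0.250000, refl=0.250000·1.000000=0.2500; V=0.000000+0.250000+0.250000=0.5000
k=2 src: inc=0.250000, refl=0.250000·0.500000=0.1250; V=0.250000+0.250000+0.125000=0.6250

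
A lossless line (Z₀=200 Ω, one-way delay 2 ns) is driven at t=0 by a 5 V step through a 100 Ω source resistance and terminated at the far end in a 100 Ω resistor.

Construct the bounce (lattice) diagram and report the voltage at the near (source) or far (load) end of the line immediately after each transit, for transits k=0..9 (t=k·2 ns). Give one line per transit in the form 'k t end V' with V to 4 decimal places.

0 0 source 3.3333
1 2 load 2.2222
2 4 source 2.5926
3 6 load 2.4691
4 8 source 2.5103
5 10 load 2.4966
6 12 source 2.5011
7 14 load 2.4996
8 16 source 2.5001
9 18 load 2.5000

Γ_L=-0.333333, Γ_S=-0.333333; launch V₁=5·200/300=3.333333
k=0 src: V=3.3333
k=1 load: inc=3.333333, refl=3.333333·-0.333333=-1.1111; V=0.000000+3.333333+-1.111111=2.2222
k=2 src: inc=-1.111111, refl=-1.111111·-0.333333=0.3704; V=3.333333+-1.111111+0.370370=2.5926
k=3 load: inc=0.370370, refl=0.370370·-0.333333=-0.1235; V=2.222222+0.370370+-0.123457=2.4691
k=4 src: inc=-0.123457, refl=-0.123457·-0.333333=0.0412; V=2.592593+-0.123457+0.041152=2.5103
k=5 load: inc=0.041152, refl=0.041152·-0.333333=-0.0137; V=2.469136+0.041152+-0.013717=2.4966
k=6 src: inc=-0.013717, refl=-0.013717·-0.333333=0.0046; V=2.510288+-0.013717+0.004572=2.5011
k=7 load: inc=0.004572, refl=0.004572·-0.333333=-0.0015; V=2.496571+0.004572+-0.001524=2.4996
k=8 src: inc=-0.001524, refl=-0.001524·-0.333333=0.0005; V=2.501143+-0.001524+0.000508=2.5001
k=9 load: inc=0.000508, refl=0.000508·-0.333333=-0.0002; V=2.499619+0.000508+-0.000169=2.5000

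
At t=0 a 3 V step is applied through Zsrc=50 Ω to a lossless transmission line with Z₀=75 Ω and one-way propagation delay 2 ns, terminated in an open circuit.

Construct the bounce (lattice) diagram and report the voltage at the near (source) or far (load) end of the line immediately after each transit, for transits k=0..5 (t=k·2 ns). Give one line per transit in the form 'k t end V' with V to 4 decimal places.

Γ_L=1.000000, Γ_S=-0.200000; launch V₁=3·75/125=1.800000
k=0 src: V=1.8000
k=1 load: inc=1.800000, refl=1.800000·1.000000=1.8000; V=0.000000+1.800000+1.800000=3.6000
k=2 src: inc=1.800000, refl=1.800000·-0.200000=-0.3600; V=1.800000+1.800000+-0.360000=3.2400
k=3 load: inc=-0.360000, refl=-0.360000·1.000000=-0.3600; V=3.600000+-0.360000+-0.360000=2.8800
k=4 src: inc=-0.360000, refl=-0.360000·-0.200000=0.0720; V=3.240000+-0.360000+0.072000=2.9520
k=5 load: inc=0.072000, refl=0.072000·1.000000=0.0720; V=2.880000+0.072000+0.072000=3.0240

0 0 source 1.8000
1 2 load 3.6000
2 4 source 3.2400
3 6 load 2.8800
4 8 source 2.9520
5 10 load 3.0240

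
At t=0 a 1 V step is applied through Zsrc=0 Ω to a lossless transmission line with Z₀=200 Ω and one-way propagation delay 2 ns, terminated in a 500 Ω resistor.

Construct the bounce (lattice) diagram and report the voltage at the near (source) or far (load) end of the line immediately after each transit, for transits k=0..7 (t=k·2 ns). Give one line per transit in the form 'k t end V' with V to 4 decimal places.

0 0 source 1.0000
1 2 load 1.4286
2 4 source 1.0000
3 6 load 0.8163
4 8 source 1.0000
5 10 load 1.0787
6 12 source 1.0000
7 14 load 0.9663

Γ_L=0.428571, Γ_S=-1.000000; launch V₁=1·200/200=1.000000
k=0 src: V=1.0000
k=1 load: inc=1.000000, refl=1.000000·0.428571=0.4286; V=0.000000+1.000000+0.428571=1.4286
k=2 src: inc=0.428571, refl=0.428571·-1.000000=-0.4286; V=1.000000+0.428571+-0.428571=1.0000
k=3 load: inc=-0.428571, refl=-0.428571·0.428571=-0.1837; V=1.428571+-0.428571+-0.183673=0.8163
k=4 src: inc=-0.183673, refl=-0.183673·-1.000000=0.1837; V=1.000000+-0.183673+0.183673=1.0000
k=5 load: inc=0.183673, refl=0.183673·0.428571=0.0787; V=0.816327+0.183673+0.078717=1.0787
k=6 src: inc=0.078717, refl=0.078717·-1.000000=-0.0787; V=1.000000+0.078717+-0.078717=1.0000
k=7 load: inc=-0.078717, refl=-0.078717·0.428571=-0.0337; V=1.078717+-0.078717+-0.033736=0.9663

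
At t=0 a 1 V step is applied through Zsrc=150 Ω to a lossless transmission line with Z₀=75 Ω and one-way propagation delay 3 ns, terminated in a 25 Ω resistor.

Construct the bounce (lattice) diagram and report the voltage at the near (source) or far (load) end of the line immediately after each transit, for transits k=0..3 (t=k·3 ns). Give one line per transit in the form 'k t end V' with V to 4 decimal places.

0 0 source 0.3333
1 3 load 0.1667
2 6 source 0.1111
3 9 load 0.1389

Γ_L=-0.500000, Γ_S=0.333333; launch V₁=1·75/225=0.333333
k=0 src: V=0.3333
k=1 load: inc=0.333333, refl=0.333333·-0.500000=-0.1667; V=0.000000+0.333333+-0.166667=0.1667
k=2 src: inc=-0.166667, refl=-0.166667·0.333333=-0.0556; V=0.333333+-0.166667+-0.055556=0.1111
k=3 load: inc=-0.055556, refl=-0.055556·-0.500000=0.0278; V=0.166667+-0.055556+0.027778=0.1389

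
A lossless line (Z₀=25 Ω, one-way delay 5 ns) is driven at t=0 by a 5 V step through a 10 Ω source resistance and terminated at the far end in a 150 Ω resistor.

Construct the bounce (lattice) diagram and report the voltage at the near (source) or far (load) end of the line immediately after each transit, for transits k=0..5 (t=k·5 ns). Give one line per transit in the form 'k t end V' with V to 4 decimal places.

Γ_L=0.714286, Γ_S=-0.428571; launch V₁=5·25/35=3.571429
k=0 src: V=3.5714
k=1 load: inc=3.571429, refl=3.571429·0.714286=2.5510; V=0.000000+3.571429+2.551020=6.1224
k=2 src: inc=2.551020, refl=2.551020·-0.428571=-1.0933; V=3.571429+2.551020+-1.093294=5.0292
k=3 load: inc=-1.093294, refl=-1.093294·0.714286=-0.7809; V=6.122449+-1.093294+-0.780925=4.2482
k=4 src: inc=-0.780925, refl=-0.780925·-0.428571=0.3347; V=5.029155+-0.780925+0.334682=4.5829
k=5 load: inc=0.334682, refl=0.334682·0.714286=0.2391; V=4.248230+0.334682+0.239059=4.8220

0 0 source 3.5714
1 5 load 6.1224
2 10 source 5.0292
3 15 load 4.2482
4 20 source 4.5829
5 25 load 4.8220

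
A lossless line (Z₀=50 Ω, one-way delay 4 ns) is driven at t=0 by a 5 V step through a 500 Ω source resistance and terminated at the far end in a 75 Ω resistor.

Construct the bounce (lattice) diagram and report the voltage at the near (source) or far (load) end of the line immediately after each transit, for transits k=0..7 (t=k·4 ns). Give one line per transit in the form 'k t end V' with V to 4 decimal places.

Γ_L=0.200000, Γ_S=0.818182; launch V₁=5·50/550=0.454545
k=0 src: V=0.4545
k=1 load: inc=0.454545, refl=0.454545·0.200000=0.0909; V=0.000000+0.454545+0.090909=0.5455
k=2 src: inc=0.090909, refl=0.090909·0.818182=0.0744; V=0.454545+0.090909+0.074380=0.6198
k=3 load: inc=0.074380, refl=0.074380·0.200000=0.0149; V=0.545455+0.074380+0.014876=0.6347
k=4 src: inc=0.014876, refl=0.014876·0.818182=0.0122; V=0.619835+0.014876+0.012171=0.6469
k=5 load: inc=0.012171, refl=0.012171·0.200000=0.0024; V=0.634711+0.012171+0.002434=0.6493
k=6 src: inc=0.002434, refl=0.002434·0.818182=0.0020; V=0.646882+0.002434+0.001992=0.6513
k=7 load: inc=0.001992, refl=0.001992·0.200000=0.0004; V=0.649316+0.001992+0.000398=0.6517

0 0 source 0.4545
1 4 load 0.5455
2 8 source 0.6198
3 12 load 0.6347
4 16 source 0.6469
5 20 load 0.6493
6 24 source 0.6513
7 28 load 0.6517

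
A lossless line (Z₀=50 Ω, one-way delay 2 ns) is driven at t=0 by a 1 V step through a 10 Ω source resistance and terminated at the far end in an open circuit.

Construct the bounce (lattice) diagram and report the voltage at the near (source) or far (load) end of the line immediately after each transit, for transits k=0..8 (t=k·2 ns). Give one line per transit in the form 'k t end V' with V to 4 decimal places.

0 0 source 0.8333
1 2 load 1.6667
2 4 source 1.1111
3 6 load 0.5556
4 8 source 0.9259
5 10 load 1.2963
6 12 source 1.0494
7 14 load 0.8025
8 16 source 0.9671

Γ_L=1.000000, Γ_S=-0.666667; launch V₁=1·50/60=0.833333
k=0 src: V=0.8333
k=1 load: inc=0.833333, refl=0.833333·1.000000=0.8333; V=0.000000+0.833333+0.833333=1.6667
k=2 src: inc=0.833333, refl=0.833333·-0.666667=-0.5556; V=0.833333+0.833333+-0.555556=1.1111
k=3 load: inc=-0.555556, refl=-0.555556·1.000000=-0.5556; V=1.666667+-0.555556+-0.555556=0.5556
k=4 src: inc=-0.555556, refl=-0.555556·-0.666667=0.3704; V=1.111111+-0.555556+0.370370=0.9259
k=5 load: inc=0.370370, refl=0.370370·1.000000=0.3704; V=0.555556+0.370370+0.370370=1.2963
k=6 src: inc=0.370370, refl=0.370370·-0.666667=-0.2469; V=0.925926+0.370370+-0.246914=1.0494
k=7 load: inc=-0.246914, refl=-0.246914·1.000000=-0.2469; V=1.296296+-0.246914+-0.246914=0.8025
k=8 src: inc=-0.246914, refl=-0.246914·-0.666667=0.1646; V=1.049383+-0.246914+0.164609=0.9671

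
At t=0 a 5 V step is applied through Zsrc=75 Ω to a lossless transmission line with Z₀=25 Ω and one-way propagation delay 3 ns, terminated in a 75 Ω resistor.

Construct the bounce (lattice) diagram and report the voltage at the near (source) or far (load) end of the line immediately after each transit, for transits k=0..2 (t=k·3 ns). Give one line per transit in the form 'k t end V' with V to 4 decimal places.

0 0 source 1.2500
1 3 load 1.8750
2 6 source 2.1875

Γ_L=0.500000, Γ_S=0.500000; launch V₁=5·25/100=1.250000
k=0 src: V=1.2500
k=1 load: inc=1.250000, refl=1.250000·0.500000=0.6250; V=0.000000+1.250000+0.625000=1.8750
k=2 src: inc=0.625000, refl=0.625000·0.500000=0.3125; V=1.250000+0.625000+0.312500=2.1875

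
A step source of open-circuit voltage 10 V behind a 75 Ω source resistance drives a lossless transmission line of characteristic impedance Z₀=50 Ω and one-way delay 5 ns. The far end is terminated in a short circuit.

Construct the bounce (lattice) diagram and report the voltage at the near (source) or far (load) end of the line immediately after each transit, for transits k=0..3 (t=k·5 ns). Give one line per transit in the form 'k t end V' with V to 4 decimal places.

0 0 source 4.0000
1 5 load 0.0000
2 10 source -0.8000
3 15 load 0.0000

Γ_L=-1.000000, Γ_S=0.200000; launch V₁=10·50/125=4.000000
k=0 src: V=4.0000
k=1 load: inc=4.000000, refl=4.000000·-1.000000=-4.0000; V=0.000000+4.000000+-4.000000=0.0000
k=2 src: inc=-4.000000, refl=-4.000000·0.200000=-0.8000; V=4.000000+-4.000000+-0.800000=-0.8000
k=3 load: inc=-0.800000, refl=-0.800000·-1.000000=0.8000; V=0.000000+-0.800000+0.800000=0.0000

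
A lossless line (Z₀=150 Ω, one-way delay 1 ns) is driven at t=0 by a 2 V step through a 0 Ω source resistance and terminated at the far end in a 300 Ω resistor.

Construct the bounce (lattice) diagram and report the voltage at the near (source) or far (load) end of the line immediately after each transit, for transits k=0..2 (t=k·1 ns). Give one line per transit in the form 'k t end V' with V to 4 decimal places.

Γ_L=0.333333, Γ_S=-1.000000; launch V₁=2·150/150=2.000000
k=0 src: V=2.0000
k=1 load: inc=2.000000, refl=2.000000·0.333333=0.6667; V=0.000000+2.000000+0.666667=2.6667
k=2 src: inc=0.666667, refl=0.666667·-1.000000=-0.6667; V=2.000000+0.666667+-0.666667=2.0000

0 0 source 2.0000
1 1 load 2.6667
2 2 source 2.0000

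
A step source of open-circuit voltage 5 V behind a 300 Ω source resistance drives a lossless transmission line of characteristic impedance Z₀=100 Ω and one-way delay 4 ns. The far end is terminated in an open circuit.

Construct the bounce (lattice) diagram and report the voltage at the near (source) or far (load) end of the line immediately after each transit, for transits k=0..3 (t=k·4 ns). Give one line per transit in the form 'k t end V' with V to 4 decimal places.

Γ_L=1.000000, Γ_S=0.500000; launch V₁=5·100/400=1.250000
k=0 src: V=1.2500
k=1 load: inc=1.250000, refl=1.250000·1.000000=1.2500; V=0.000000+1.250000+1.250000=2.5000
k=2 src: inc=1.250000, refl=1.250000·0.500000=0.6250; V=1.250000+1.250000+0.625000=3.1250
k=3 load: inc=0.625000, refl=0.625000·1.000000=0.6250; V=2.500000+0.625000+0.625000=3.7500

0 0 source 1.2500
1 4 load 2.5000
2 8 source 3.1250
3 12 load 3.7500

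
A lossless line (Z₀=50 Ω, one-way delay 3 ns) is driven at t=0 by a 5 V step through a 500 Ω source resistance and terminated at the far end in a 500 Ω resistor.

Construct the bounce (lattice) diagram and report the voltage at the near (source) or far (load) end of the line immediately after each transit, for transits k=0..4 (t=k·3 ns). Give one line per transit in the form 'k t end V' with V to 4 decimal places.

0 0 source 0.4545
1 3 load 0.8264
2 6 source 1.1307
3 9 load 1.3797
4 12 source 1.5834

Γ_L=0.818182, Γ_S=0.818182; launch V₁=5·50/550=0.454545
k=0 src: V=0.4545
k=1 load: inc=0.454545, refl=0.454545·0.818182=0.3719; V=0.000000+0.454545+0.371901=0.8264
k=2 src: inc=0.371901, refl=0.371901·0.818182=0.3043; V=0.454545+0.371901+0.304282=1.1307
k=3 load: inc=0.304282, refl=0.304282·0.818182=0.2490; V=0.826446+0.304282+0.248958=1.3797
k=4 src: inc=0.248958, refl=0.248958·0.818182=0.2037; V=1.130729+0.248958+0.203693=1.5834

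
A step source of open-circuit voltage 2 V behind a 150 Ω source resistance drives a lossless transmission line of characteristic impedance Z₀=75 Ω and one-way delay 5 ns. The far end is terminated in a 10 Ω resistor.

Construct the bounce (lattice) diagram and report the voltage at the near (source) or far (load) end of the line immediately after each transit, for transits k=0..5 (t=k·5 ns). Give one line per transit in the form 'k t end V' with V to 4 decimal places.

Γ_L=-0.764706, Γ_S=0.333333; launch V₁=2·75/225=0.666667
k=0 src: V=0.6667
k=1 load: inc=0.666667, refl=0.666667·-0.764706=-0.5098; V=0.000000+0.666667+-0.509804=0.1569
k=2 src: inc=-0.509804, refl=-0.509804·0.333333=-0.1699; V=0.666667+-0.509804+-0.169935=-0.0131
k=3 load: inc=-0.169935, refl=-0.169935·-0.764706=0.1300; V=0.156863+-0.169935+0.129950=0.1169
k=4 src: inc=0.129950, refl=0.129950·0.333333=0.0433; V=-0.013072+0.129950+0.043317=0.1602
k=5 load: inc=0.043317, refl=0.043317·-0.764706=-0.0331; V=0.116878+0.043317+-0.033125=0.1271

0 0 source 0.6667
1 5 load 0.1569
2 10 source -0.0131
3 15 load 0.1169
4 20 source 0.1602
5 25 load 0.1271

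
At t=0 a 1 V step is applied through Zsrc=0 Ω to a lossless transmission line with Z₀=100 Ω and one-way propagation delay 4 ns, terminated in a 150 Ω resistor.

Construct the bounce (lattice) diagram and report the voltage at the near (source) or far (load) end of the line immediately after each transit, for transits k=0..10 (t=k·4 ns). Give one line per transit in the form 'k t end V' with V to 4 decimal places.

Γ_L=0.200000, Γ_S=-1.000000; launch V₁=1·100/100=1.000000
k=0 src: V=1.0000
k=1 load: inc=1.000000, refl=1.000000·0.200000=0.2000; V=0.000000+1.000000+0.200000=1.2000
k=2 src: inc=0.200000, refl=0.200000·-1.000000=-0.2000; V=1.000000+0.200000+-0.200000=1.0000
k=3 load: inc=-0.200000, refl=-0.200000·0.200000=-0.0400; V=1.200000+-0.200000+-0.040000=0.9600
k=4 src: inc=-0.040000, refl=-0.040000·-1.000000=0.0400; V=1.000000+-0.040000+0.040000=1.0000
k=5 load: inc=0.040000, refl=0.040000·0.200000=0.0080; V=0.960000+0.040000+0.008000=1.0080
k=6 src: inc=0.008000, refl=0.008000·-1.000000=-0.0080; V=1.000000+0.008000+-0.008000=1.0000
k=7 load: inc=-0.008000, refl=-0.008000·0.200000=-0.0016; V=1.008000+-0.008000+-0.001600=0.9984
k=8 src: inc=-0.001600, refl=-0.001600·-1.000000=0.0016; V=1.000000+-0.001600+0.001600=1.0000
k=9 load: inc=0.001600, refl=0.001600·0.200000=0.0003; V=0.998400+0.001600+0.000320=1.0003
k=10 src: inc=0.000320, refl=0.000320·-1.000000=-0.0003; V=1.000000+0.000320+-0.000320=1.0000

0 0 source 1.0000
1 4 load 1.2000
2 8 source 1.0000
3 12 load 0.9600
4 16 source 1.0000
5 20 load 1.0080
6 24 source 1.0000
7 28 load 0.9984
8 32 source 1.0000
9 36 load 1.0003
10 40 source 1.0000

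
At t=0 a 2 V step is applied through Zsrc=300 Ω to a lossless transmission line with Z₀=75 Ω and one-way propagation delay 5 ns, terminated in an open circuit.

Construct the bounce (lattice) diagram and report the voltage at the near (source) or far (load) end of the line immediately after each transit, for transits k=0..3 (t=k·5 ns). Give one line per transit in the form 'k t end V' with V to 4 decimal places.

0 0 source 0.4000
1 5 load 0.8000
2 10 source 1.0400
3 15 load 1.2800

Γ_L=1.000000, Γ_S=0.600000; launch V₁=2·75/375=0.400000
k=0 src: V=0.4000
k=1 load: inc=0.400000, refl=0.400000·1.000000=0.4000; V=0.000000+0.400000+0.400000=0.8000
k=2 src: inc=0.400000, refl=0.400000·0.600000=0.2400; V=0.400000+0.400000+0.240000=1.0400
k=3 load: inc=0.240000, refl=0.240000·1.000000=0.2400; V=0.800000+0.240000+0.240000=1.2800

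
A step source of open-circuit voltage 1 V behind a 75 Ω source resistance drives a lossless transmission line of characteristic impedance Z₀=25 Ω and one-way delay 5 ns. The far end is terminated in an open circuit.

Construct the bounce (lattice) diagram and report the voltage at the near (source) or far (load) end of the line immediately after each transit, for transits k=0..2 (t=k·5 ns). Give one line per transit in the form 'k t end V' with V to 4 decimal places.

Γ_L=1.000000, Γ_S=0.500000; launch V₁=1·25/100=0.250000
k=0 src: V=0.2500
k=1 load: inc=0.250000, refl=0.250000·1.000000=0.2500; V=0.000000+0.250000+0.250000=0.5000
k=2 src: inc=0.250000, refl=0.250000·0.500000=0.1250; V=0.250000+0.250000+0.125000=0.6250

0 0 source 0.2500
1 5 load 0.5000
2 10 source 0.6250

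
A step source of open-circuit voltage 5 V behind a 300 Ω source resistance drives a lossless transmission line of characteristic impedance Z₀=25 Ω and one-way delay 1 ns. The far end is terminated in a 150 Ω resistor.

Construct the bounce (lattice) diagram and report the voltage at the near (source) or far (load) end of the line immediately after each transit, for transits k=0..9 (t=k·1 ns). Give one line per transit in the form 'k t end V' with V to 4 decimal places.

Γ_L=0.714286, Γ_S=0.846154; launch V₁=5·25/325=0.384615
k=0 src: V=0.3846
k=1 load: inc=0.384615, refl=0.384615·0.714286=0.2747; V=0.000000+0.384615+0.274725=0.6593
k=2 src: inc=0.274725, refl=0.274725·0.846154=0.2325; V=0.384615+0.274725+0.232460=0.8918
k=3 load: inc=0.232460, refl=0.232460·0.714286=0.1660; V=0.659341+0.232460+0.166043=1.0578
k=4 src: inc=0.166043, refl=0.166043·0.846154=0.1405; V=0.891801+0.166043+0.140498=1.1983
k=5 load: inc=0.140498, refl=0.140498·0.714286=0.1004; V=1.057843+0.140498+0.100356=1.2987
k=6 src: inc=0.100356, refl=0.100356·0.846154=0.0849; V=1.198341+0.100356+0.084916=1.3836
k=7 load: inc=0.084916, refl=0.084916·0.714286=0.0607; V=1.298696+0.084916+0.060654=1.4443
k=8 src: inc=0.060654, refl=0.060654·0.846154=0.0513; V=1.383613+0.060654+0.051323=1.4956
k=9 load: inc=0.051323, refl=0.051323·0.714286=0.0367; V=1.444267+0.051323+0.036659=1.5322

0 0 source 0.3846
1 1 load 0.6593
2 2 source 0.8918
3 3 load 1.0578
4 4 source 1.1983
5 5 load 1.2987
6 6 source 1.3836
7 7 load 1.4443
8 8 source 1.4956
9 9 load 1.5322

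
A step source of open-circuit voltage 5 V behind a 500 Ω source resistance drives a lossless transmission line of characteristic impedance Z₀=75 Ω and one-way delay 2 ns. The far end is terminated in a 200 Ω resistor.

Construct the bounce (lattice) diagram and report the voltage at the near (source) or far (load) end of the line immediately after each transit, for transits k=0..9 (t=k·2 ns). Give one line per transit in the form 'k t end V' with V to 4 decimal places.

Γ_L=0.454545, Γ_S=0.739130; launch V₁=5·75/575=0.652174
k=0 src: V=0.6522
k=1 load: inc=0.652174, refl=0.652174·0.454545=0.2964; V=0.000000+0.652174+0.296443=0.9486
k=2 src: inc=0.296443, refl=0.296443·0.739130=0.2191; V=0.652174+0.296443+0.219110=1.1677
k=3 load: inc=0.219110, refl=0.219110·0.454545=0.0996; V=0.948617+0.219110+0.099595=1.2673
k=4 src: inc=0.099595, refl=0.099595·0.739130=0.0736; V=1.167726+0.099595+0.073614=1.3409
k=5 load: inc=0.073614, refl=0.073614·0.454545=0.0335; V=1.267322+0.073614+0.033461=1.3744
k=6 src: inc=0.033461, refl=0.033461·0.739130=0.0247; V=1.340936+0.033461+0.024732=1.3991
k=7 load: inc=0.024732, refl=0.024732·0.454545=0.0112; V=1.374397+0.024732+0.011242=1.4104
k=8 src: inc=0.011242, refl=0.011242·0.739130=0.0083; V=1.399129+0.011242+0.008309=1.4187
k=9 load: inc=0.008309, refl=0.008309·0.454545=0.0038; V=1.410370+0.008309+0.003777=1.4225

0 0 source 0.6522
1 2 load 0.9486
2 4 source 1.1677
3 6 load 1.2673
4 8 source 1.3409
5 10 load 1.3744
6 12 source 1.3991
7 14 load 1.4104
8 16 source 1.4187
9 18 load 1.4225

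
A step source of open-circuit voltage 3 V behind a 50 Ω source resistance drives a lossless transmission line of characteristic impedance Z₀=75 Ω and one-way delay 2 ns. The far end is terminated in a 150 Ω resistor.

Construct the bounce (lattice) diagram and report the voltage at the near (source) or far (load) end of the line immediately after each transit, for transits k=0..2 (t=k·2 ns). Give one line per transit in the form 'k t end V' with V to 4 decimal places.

Γ_L=0.333333, Γ_S=-0.200000; launch V₁=3·75/125=1.800000
k=0 src: V=1.8000
k=1 load: inc=1.800000, refl=1.800000·0.333333=0.6000; V=0.000000+1.800000+0.600000=2.4000
k=2 src: inc=0.600000, refl=0.600000·-0.200000=-0.1200; V=1.800000+0.600000+-0.120000=2.2800

0 0 source 1.8000
1 2 load 2.4000
2 4 source 2.2800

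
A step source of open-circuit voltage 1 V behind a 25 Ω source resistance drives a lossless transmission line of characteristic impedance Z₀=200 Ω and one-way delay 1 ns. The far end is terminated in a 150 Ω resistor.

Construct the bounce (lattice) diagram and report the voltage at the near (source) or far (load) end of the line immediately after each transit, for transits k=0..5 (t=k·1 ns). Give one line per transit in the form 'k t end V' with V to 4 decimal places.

Γ_L=-0.142857, Γ_S=-0.777778; launch V₁=1·200/225=0.888889
k=0 src: V=0.8889
k=1 load: inc=0.888889, refl=0.888889·-0.142857=-0.1270; V=0.000000+0.888889+-0.126984=0.7619
k=2 src: inc=-0.126984, refl=-0.126984·-0.777778=0.0988; V=0.888889+-0.126984+0.098765=0.8607
k=3 load: inc=0.098765, refl=0.098765·-0.142857=-0.0141; V=0.761905+0.098765+-0.014109=0.8466
k=4 src: inc=-0.014109, refl=-0.014109·-0.777778=0.0110; V=0.860670+-0.014109+0.010974=0.8575
k=5 load: inc=0.010974, refl=0.010974·-0.142857=-0.0016; V=0.846561+0.010974+-0.001568=0.8560

0 0 source 0.8889
1 1 load 0.7619
2 2 source 0.8607
3 3 load 0.8466
4 4 source 0.8575
5 5 load 0.8560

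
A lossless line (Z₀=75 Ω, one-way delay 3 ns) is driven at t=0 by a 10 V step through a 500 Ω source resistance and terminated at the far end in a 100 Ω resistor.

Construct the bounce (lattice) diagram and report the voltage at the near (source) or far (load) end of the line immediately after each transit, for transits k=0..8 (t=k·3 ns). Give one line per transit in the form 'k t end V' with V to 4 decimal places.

0 0 source 1.3043
1 3 load 1.4907
2 6 source 1.6284
3 9 load 1.6481
4 12 source 1.6626
5 15 load 1.6647
6 18 source 1.6662
7 21 load 1.6665
8 24 source 1.6666

Γ_L=0.142857, Γ_S=0.739130; launch V₁=10·75/575=1.304348
k=0 src: V=1.3043
k=1 load: inc=1.304348, refl=1.304348·0.142857=0.1863; V=0.000000+1.304348+0.186335=1.4907
k=2 src: inc=0.186335, refl=0.186335·0.739130=0.1377; V=1.304348+0.186335+0.137726=1.6284
k=3 load: inc=0.137726, refl=0.137726·0.142857=0.0197; V=1.490683+0.137726+0.019675=1.6481
k=4 src: inc=0.019675, refl=0.019675·0.739130=0.0145; V=1.628409+0.019675+0.014543=1.6626
k=5 load: inc=0.014543, refl=0.014543·0.142857=0.0021; V=1.648085+0.014543+0.002078=1.6647
k=6 src: inc=0.002078, refl=0.002078·0.739130=0.0015; V=1.662627+0.002078+0.001536=1.6662
k=7 load: inc=0.001536, refl=0.001536·0.142857=0.0002; V=1.664705+0.001536+0.000219=1.6665
k=8 src: inc=0.000219, refl=0.000219·0.739130=0.0002; V=1.666240+0.000219+0.000162=1.6666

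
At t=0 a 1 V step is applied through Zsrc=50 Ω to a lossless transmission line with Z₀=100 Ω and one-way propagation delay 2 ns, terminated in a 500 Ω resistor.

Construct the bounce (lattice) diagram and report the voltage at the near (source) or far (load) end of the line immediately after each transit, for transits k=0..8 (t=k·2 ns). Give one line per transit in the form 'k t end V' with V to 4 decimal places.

0 0 source 0.6667
1 2 load 1.1111
2 4 source 0.9630
3 6 load 0.8642
4 8 source 0.8971
5 10 load 0.9191
6 12 source 0.9118
7 14 load 0.9069
8 16 source 0.9085

Γ_L=0.666667, Γ_S=-0.333333; launch V₁=1·100/150=0.666667
k=0 src: V=0.6667
k=1 load: inc=0.666667, refl=0.666667·0.666667=0.4444; V=0.000000+0.666667+0.444444=1.1111
k=2 src: inc=0.444444, refl=0.444444·-0.333333=-0.1481; V=0.666667+0.444444+-0.148148=0.9630
k=3 load: inc=-0.148148, refl=-0.148148·0.666667=-0.0988; V=1.111111+-0.148148+-0.098765=0.8642
k=4 src: inc=-0.098765, refl=-0.098765·-0.333333=0.0329; V=0.962963+-0.098765+0.032922=0.8971
k=5 load: inc=0.032922, refl=0.032922·0.666667=0.0219; V=0.864198+0.032922+0.021948=0.9191
k=6 src: inc=0.021948, refl=0.021948·-0.333333=-0.0073; V=0.897119+0.021948+-0.007316=0.9118
k=7 load: inc=-0.007316, refl=-0.007316·0.666667=-0.0049; V=0.919067+-0.007316+-0.004877=0.9069
k=8 src: inc=-0.004877, refl=-0.004877·-0.333333=0.0016; V=0.911751+-0.004877+0.001626=0.9085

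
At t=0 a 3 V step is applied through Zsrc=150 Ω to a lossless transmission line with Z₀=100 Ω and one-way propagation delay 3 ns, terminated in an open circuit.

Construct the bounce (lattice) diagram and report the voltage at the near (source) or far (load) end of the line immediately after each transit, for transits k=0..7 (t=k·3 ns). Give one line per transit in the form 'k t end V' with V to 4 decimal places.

0 0 source 1.2000
1 3 load 2.4000
2 6 source 2.6400
3 9 load 2.8800
4 12 source 2.9280
5 15 load 2.9760
6 18 source 2.9856
7 21 load 2.9952

Γ_L=1.000000, Γ_S=0.200000; launch V₁=3·100/250=1.200000
k=0 src: V=1.2000
k=1 load: inc=1.200000, refl=1.200000·1.000000=1.2000; V=0.000000+1.200000+1.200000=2.4000
k=2 src: inc=1.200000, refl=1.200000·0.200000=0.2400; V=1.200000+1.200000+0.240000=2.6400
k=3 load: inc=0.240000, refl=0.240000·1.000000=0.2400; V=2.400000+0.240000+0.240000=2.8800
k=4 src: inc=0.240000, refl=0.240000·0.200000=0.0480; V=2.640000+0.240000+0.048000=2.9280
k=5 load: inc=0.048000, refl=0.048000·1.000000=0.0480; V=2.880000+0.048000+0.048000=2.9760
k=6 src: inc=0.048000, refl=0.048000·0.200000=0.0096; V=2.928000+0.048000+0.009600=2.9856
k=7 load: inc=0.009600, refl=0.009600·1.000000=0.0096; V=2.976000+0.009600+0.009600=2.9952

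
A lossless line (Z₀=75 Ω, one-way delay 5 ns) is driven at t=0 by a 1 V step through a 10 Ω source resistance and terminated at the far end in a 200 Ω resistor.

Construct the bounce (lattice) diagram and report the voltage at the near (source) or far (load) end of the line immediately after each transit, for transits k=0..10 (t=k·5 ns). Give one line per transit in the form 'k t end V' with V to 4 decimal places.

0 0 source 0.8824
1 5 load 1.2834
2 10 source 0.9767
3 15 load 0.8373
4 20 source 0.9439
5 25 load 0.9924
6 30 source 0.9553
7 35 load 0.9385
8 40 source 0.9514
9 45 load 0.9572
10 50 source 0.9527

Γ_L=0.454545, Γ_S=-0.764706; launch V₁=1·75/85=0.882353
k=0 src: V=0.8824
k=1 load: inc=0.882353, refl=0.882353·0.454545=0.4011; V=0.000000+0.882353+0.401070=1.2834
k=2 src: inc=0.401070, refl=0.401070·-0.764706=-0.3067; V=0.882353+0.401070+-0.306700=0.9767
k=3 load: inc=-0.306700, refl=-0.306700·0.454545=-0.1394; V=1.283422+-0.306700+-0.139409=0.8373
k=4 src: inc=-0.139409, refl=-0.139409·-0.764706=0.1066; V=0.976722+-0.139409+0.106607=0.9439
k=5 load: inc=0.106607, refl=0.106607·0.454545=0.0485; V=0.837313+0.106607+0.048458=0.9924
k=6 src: inc=0.048458, refl=0.048458·-0.764706=-0.0371; V=0.943920+0.048458+-0.037056=0.9553
k=7 load: inc=-0.037056, refl=-0.037056·0.454545=-0.0168; V=0.992378+-0.037056+-0.016844=0.9385
k=8 src: inc=-0.016844, refl=-0.016844·-0.764706=0.0129; V=0.955322+-0.016844+0.012880=0.9514
k=9 load: inc=0.012880, refl=0.012880·0.454545=0.0059; V=0.938478+0.012880+0.005855=0.9572
k=10 src: inc=0.005855, refl=0.005855·-0.764706=-0.0045; V=0.951359+0.005855+-0.004477=0.9527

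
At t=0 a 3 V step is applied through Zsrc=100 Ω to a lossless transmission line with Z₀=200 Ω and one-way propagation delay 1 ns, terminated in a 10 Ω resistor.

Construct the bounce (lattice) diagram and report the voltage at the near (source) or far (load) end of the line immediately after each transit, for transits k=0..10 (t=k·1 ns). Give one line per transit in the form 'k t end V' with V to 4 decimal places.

0 0 source 2.0000
1 1 load 0.1905
2 2 source 0.7937
3 3 load 0.2479
4 4 source 0.4298
5 5 load 0.2652
6 6 source 0.3201
7 7 load 0.2705
8 8 source 0.2870
9 9 load 0.2720
10 10 source 0.2770

Γ_L=-0.904762, Γ_S=-0.333333; launch V₁=3·200/300=2.000000
k=0 src: V=2.0000
k=1 load: inc=2.000000, refl=2.000000·-0.904762=-1.8095; V=0.000000+2.000000+-1.809524=0.1905
k=2 src: inc=-1.809524, refl=-1.809524·-0.333333=0.6032; V=2.000000+-1.809524+0.603175=0.7937
k=3 load: inc=0.603175, refl=0.603175·-0.904762=-0.5457; V=0.190476+0.603175+-0.545729=0.2479
k=4 src: inc=-0.545729, refl=-0.545729·-0.333333=0.1819; V=0.793651+-0.545729+0.181910=0.4298
k=5 load: inc=0.181910, refl=0.181910·-0.904762=-0.1646; V=0.247921+0.181910+-0.164585=0.2652
k=6 src: inc=-0.164585, refl=-0.164585·-0.333333=0.0549; V=0.429831+-0.164585+0.054862=0.3201
k=7 load: inc=0.054862, refl=0.054862·-0.904762=-0.0496; V=0.265246+0.054862+-0.049637=0.2705
k=8 src: inc=-0.049637, refl=-0.049637·-0.333333=0.0165; V=0.320108+-0.049637+0.016546=0.2870
k=9 load: inc=0.016546, refl=0.016546·-0.904762=-0.0150; V=0.270471+0.016546+-0.014970=0.2720
k=10 src: inc=-0.014970, refl=-0.014970·-0.333333=0.0050; V=0.287017+-0.014970+0.004990=0.2770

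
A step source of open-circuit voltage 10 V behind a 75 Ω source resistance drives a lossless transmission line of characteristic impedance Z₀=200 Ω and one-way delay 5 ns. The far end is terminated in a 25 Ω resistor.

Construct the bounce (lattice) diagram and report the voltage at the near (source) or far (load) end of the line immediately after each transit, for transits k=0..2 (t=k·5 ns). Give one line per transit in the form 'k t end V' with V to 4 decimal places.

0 0 source 7.2727
1 5 load 1.6162
2 10 source 4.1873

Γ_L=-0.777778, Γ_S=-0.454545; launch V₁=10·200/275=7.272727
k=0 src: V=7.2727
k=1 load: inc=7.272727, refl=7.272727·-0.777778=-5.6566; V=0.000000+7.272727+-5.656566=1.6162
k=2 src: inc=-5.656566, refl=-5.656566·-0.454545=2.5712; V=7.272727+-5.656566+2.571166=4.1873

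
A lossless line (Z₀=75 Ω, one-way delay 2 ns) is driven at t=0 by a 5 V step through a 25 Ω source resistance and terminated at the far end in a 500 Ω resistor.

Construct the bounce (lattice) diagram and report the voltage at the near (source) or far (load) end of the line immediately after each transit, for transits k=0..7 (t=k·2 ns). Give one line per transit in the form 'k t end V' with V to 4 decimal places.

0 0 source 3.7500
1 2 load 6.5217
2 4 source 5.1359
3 6 load 4.1115
4 8 source 4.6237
5 10 load 5.0023
6 12 source 4.8130
7 14 load 4.6731

Γ_L=0.739130, Γ_S=-0.500000; launch V₁=5·75/100=3.750000
k=0 src: V=3.7500
k=1 load: inc=3.750000, refl=3.750000·0.739130=2.7717; V=0.000000+3.750000+2.771739=6.5217
k=2 src: inc=2.771739, refl=2.771739·-0.500000=-1.3859; V=3.750000+2.771739+-1.385870=5.1359
k=3 load: inc=-1.385870, refl=-1.385870·0.739130=-1.0243; V=6.521739+-1.385870+-1.024338=4.1115
k=4 src: inc=-1.024338, refl=-1.024338·-0.500000=0.5122; V=5.135870+-1.024338+0.512169=4.6237
k=5 load: inc=0.512169, refl=0.512169·0.739130=0.3786; V=4.111531+0.512169+0.378560=5.0023
k=6 src: inc=0.378560, refl=0.378560·-0.500000=-0.1893; V=4.623700+0.378560+-0.189280=4.8130
k=7 load: inc=-0.189280, refl=-0.189280·0.739130=-0.1399; V=5.002260+-0.189280+-0.139903=4.6731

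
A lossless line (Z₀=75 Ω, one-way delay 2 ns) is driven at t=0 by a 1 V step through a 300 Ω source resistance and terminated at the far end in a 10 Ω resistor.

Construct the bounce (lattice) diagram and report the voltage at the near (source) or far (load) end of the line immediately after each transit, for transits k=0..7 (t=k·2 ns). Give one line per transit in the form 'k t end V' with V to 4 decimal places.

Γ_L=-0.764706, Γ_S=0.600000; launch V₁=1·75/375=0.200000
k=0 src: V=0.2000
k=1 load: inc=0.200000, refl=0.200000·-0.764706=-0.1529; V=0.000000+0.200000+-0.152941=0.0471
k=2 src: inc=-0.152941, refl=-0.152941·0.600000=-0.0918; V=0.200000+-0.152941+-0.091765=-0.0447
k=3 load: inc=-0.091765, refl=-0.091765·-0.764706=0.0702; V=0.047059+-0.091765+0.070173=0.0255
k=4 src: inc=0.070173, refl=0.070173·0.600000=0.0421; V=-0.044706+0.070173+0.042104=0.0676
k=5 load: inc=0.042104, refl=0.042104·-0.764706=-0.0322; V=0.025467+0.042104+-0.032197=0.0354
k=6 src: inc=-0.032197, refl=-0.032197·0.600000=-0.0193; V=0.067571+-0.032197+-0.019318=0.0161
k=7 load: inc=-0.019318, refl=-0.019318·-0.764706=0.0148; V=0.035374+-0.019318+0.014773=0.0308

0 0 source 0.2000
1 2 load 0.0471
2 4 source -0.0447
3 6 load 0.0255
4 8 source 0.0676
5 10 load 0.0354
6 12 source 0.0161
7 14 load 0.0308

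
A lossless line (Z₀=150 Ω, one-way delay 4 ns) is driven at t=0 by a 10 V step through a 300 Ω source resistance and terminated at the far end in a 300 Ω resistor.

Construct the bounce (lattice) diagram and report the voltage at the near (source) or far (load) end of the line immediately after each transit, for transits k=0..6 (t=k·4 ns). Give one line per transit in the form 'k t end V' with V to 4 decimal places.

Γ_L=0.333333, Γ_S=0.333333; launch V₁=10·150/450=3.333333
k=0 src: V=3.3333
k=1 load: inc=3.333333, refl=3.333333·0.333333=1.1111; V=0.000000+3.333333+1.111111=4.4444
k=2 src: inc=1.111111, refl=1.111111·0.333333=0.3704; V=3.333333+1.111111+0.370370=4.8148
k=3 load: inc=0.370370, refl=0.370370·0.333333=0.1235; V=4.444444+0.370370+0.123457=4.9383
k=4 src: inc=0.123457, refl=0.123457·0.333333=0.0412; V=4.814815+0.123457+0.041152=4.9794
k=5 load: inc=0.041152, refl=0.041152·0.333333=0.0137; V=4.938272+0.041152+0.013717=4.9931
k=6 src: inc=0.013717, refl=0.013717·0.333333=0.0046; V=4.979424+0.013717+0.004572=4.9977

0 0 source 3.3333
1 4 load 4.4444
2 8 source 4.8148
3 12 load 4.9383
4 16 source 4.9794
5 20 load 4.9931
6 24 source 4.9977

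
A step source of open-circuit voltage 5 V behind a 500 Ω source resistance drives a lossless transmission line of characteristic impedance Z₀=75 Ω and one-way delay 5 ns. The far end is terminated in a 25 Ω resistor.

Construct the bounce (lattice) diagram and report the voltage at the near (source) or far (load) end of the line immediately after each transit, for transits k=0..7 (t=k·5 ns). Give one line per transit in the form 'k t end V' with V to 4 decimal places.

0 0 source 0.6522
1 5 load 0.3261
2 10 source 0.0851
3 15 load 0.2056
4 20 source 0.2946
5 25 load 0.2501
6 30 source 0.2172
7 35 load 0.2337

Γ_L=-0.500000, Γ_S=0.739130; launch V₁=5·75/575=0.652174
k=0 src: V=0.6522
k=1 load: inc=0.652174, refl=0.652174·-0.500000=-0.3261; V=0.000000+0.652174+-0.326087=0.3261
k=2 src: inc=-0.326087, refl=-0.326087·0.739130=-0.2410; V=0.652174+-0.326087+-0.241021=0.0851
k=3 load: inc=-0.241021, refl=-0.241021·-0.500000=0.1205; V=0.326087+-0.241021+0.120510=0.2056
k=4 src: inc=0.120510, refl=0.120510·0.739130=0.0891; V=0.085066+0.120510+0.089073=0.2946
k=5 load: inc=0.089073, refl=0.089073·-0.500000=-0.0445; V=0.205577+0.089073+-0.044536=0.2501
k=6 src: inc=-0.044536, refl=-0.044536·0.739130=-0.0329; V=0.294649+-0.044536+-0.032918=0.2172
k=7 load: inc=-0.032918, refl=-0.032918·-0.500000=0.0165; V=0.250113+-0.032918+0.016459=0.2337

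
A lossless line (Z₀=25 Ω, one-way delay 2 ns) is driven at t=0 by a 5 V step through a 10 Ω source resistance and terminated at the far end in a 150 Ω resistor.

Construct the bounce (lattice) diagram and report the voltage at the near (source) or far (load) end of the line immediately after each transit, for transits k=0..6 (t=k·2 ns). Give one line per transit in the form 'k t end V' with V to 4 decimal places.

Γ_L=0.714286, Γ_S=-0.428571; launch V₁=5·25/35=3.571429
k=0 src: V=3.5714
k=1 load: inc=3.571429, refl=3.571429·0.714286=2.5510; V=0.000000+3.571429+2.551020=6.1224
k=2 src: inc=2.551020, refl=2.551020·-0.428571=-1.0933; V=3.571429+2.551020+-1.093294=5.0292
k=3 load: inc=-1.093294, refl=-1.093294·0.714286=-0.7809; V=6.122449+-1.093294+-0.780925=4.2482
k=4 src: inc=-0.780925, refl=-0.780925·-0.428571=0.3347; V=5.029155+-0.780925+0.334682=4.5829
k=5 load: inc=0.334682, refl=0.334682·0.714286=0.2391; V=4.248230+0.334682+0.239059=4.8220
k=6 src: inc=0.239059, refl=0.239059·-0.428571=-0.1025; V=4.582912+0.239059+-0.102454=4.7195

0 0 source 3.5714
1 2 load 6.1224
2 4 source 5.0292
3 6 load 4.2482
4 8 source 4.5829
5 10 load 4.8220
6 12 source 4.7195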